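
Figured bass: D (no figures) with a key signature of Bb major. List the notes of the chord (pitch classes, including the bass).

D, F, A

An unfigured bass implies 5/3.
A third above D in this key is F.
A fifth above D in this key is A.
Together with the bass D, this spells D minor in root position.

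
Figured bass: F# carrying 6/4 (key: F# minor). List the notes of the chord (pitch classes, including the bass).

A fourth above F# in this key is B.
A sixth above F# in this key is D.
Together with the bass F#, this spells B minor in second inversion.

F#, B, D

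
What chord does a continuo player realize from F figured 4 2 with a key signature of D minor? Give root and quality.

G minor seventh

The figures 4 2 indicate a seventh chord in third inversion.
In third inversion the root lies a second above the bass: a second above F in D minor is G.
The chord tones are F, G, Bb, D, giving G minor seventh.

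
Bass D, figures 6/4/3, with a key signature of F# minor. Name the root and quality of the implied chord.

The figures 6/4/3 indicate a seventh chord in second inversion.
In second inversion the root lies a fourth above the bass: a fourth above D in F# minor is G#.
The chord tones are D, F#, G#, B, giving G# half-diminished seventh.

G# half-diminished seventh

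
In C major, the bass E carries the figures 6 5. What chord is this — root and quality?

C major seventh

The figures 6 5 indicate a seventh chord in first inversion.
In first inversion the root lies a sixth above the bass: a sixth above E in C major is C.
The chord tones are E, G, B, C, giving C major seventh.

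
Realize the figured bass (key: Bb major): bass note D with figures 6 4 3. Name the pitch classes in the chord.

D, F, G, Bb

A third above D in this key is F.
A fourth above D in this key is G.
A sixth above D in this key is Bb.
Together with the bass D, this spells G minor seventh in second inversion.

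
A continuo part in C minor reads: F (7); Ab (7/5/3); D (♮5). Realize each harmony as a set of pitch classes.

F (7/5/3): F, Ab, C, Eb.
Ab (7/5/3): Ab, C, Eb, G.
D (♮5/3): D, F, A.

F, Ab, C, Eb | Ab, C, Eb, G | D, F, A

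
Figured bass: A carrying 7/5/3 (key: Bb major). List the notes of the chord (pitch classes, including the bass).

A third above A in this key is C.
A fifth above A in this key is Eb.
A seventh above A in this key is G.
Together with the bass A, this spells A half-diminished seventh in root position.

A, C, Eb, G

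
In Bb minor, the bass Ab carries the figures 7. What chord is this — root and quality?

The figures 7 indicate a seventh chord in root position.
In root position the bass is the root, so the root is Ab.
The chord tones are Ab, C, Eb, Gb, giving Ab dominant seventh.

Ab dominant seventh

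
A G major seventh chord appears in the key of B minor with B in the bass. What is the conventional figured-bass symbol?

6/5

B is the third of G major seventh, so the chord is in first inversion.
A seventh chord in first inversion is figured 6/5/3, conventionally abbreviated 6/5.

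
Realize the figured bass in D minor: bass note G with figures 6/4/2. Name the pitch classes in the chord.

A second above G in this key is A.
A fourth above G in this key is C.
A sixth above G in this key is E.
Together with the bass G, this spells A minor seventh in third inversion.

G, A, C, E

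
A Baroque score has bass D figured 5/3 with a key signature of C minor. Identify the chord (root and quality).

D diminished

The figures 5/3 indicate a triad in root position.
In root position the bass is the root, so the root is D.
The chord tones are D, F, Ab, giving D diminished.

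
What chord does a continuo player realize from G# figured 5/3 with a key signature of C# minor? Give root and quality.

G# minor

The figures 5/3 indicate a triad in root position.
In root position the bass is the root, so the root is G#.
The chord tones are G#, B, D#, giving G# minor.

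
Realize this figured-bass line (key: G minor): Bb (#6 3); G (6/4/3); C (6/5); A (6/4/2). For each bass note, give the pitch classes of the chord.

Bb, D, G# | G, Bb, C, Eb | C, Eb, G, A | A, Bb, D, F

Bb (#6/3): Bb, D, G#.
G (6/4/3): G, Bb, C, Eb.
C (6/5/3): C, Eb, G, A.
A (6/4/2): A, Bb, D, F.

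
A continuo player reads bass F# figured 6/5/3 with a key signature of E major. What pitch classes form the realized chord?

A third above F# in this key is A.
A fifth above F# in this key is C#.
A sixth above F# in this key is D#.
Together with the bass F#, this spells D# half-diminished seventh in first inversion.

F#, A, C#, D#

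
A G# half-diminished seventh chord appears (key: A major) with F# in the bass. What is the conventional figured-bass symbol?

F# is the seventh of G# half-diminished seventh, so the chord is in third inversion.
A seventh chord in third inversion is figured 6/4/2, conventionally abbreviated 4/2.

4/2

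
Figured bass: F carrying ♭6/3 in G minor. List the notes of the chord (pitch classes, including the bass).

A third above F in this key is A.
A sixth above F in this key is D, lowered to Db by the flat.
Together with the bass F, this spells Db augmented in first inversion.

F, A, Db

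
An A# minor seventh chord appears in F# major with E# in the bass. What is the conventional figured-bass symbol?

4/3

E# is the fifth of A# minor seventh, so the chord is in second inversion.
A seventh chord in second inversion is figured 6/4/3, conventionally abbreviated 4/3.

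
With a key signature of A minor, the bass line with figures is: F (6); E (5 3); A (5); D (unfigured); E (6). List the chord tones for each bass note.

F, A, D | E, G, B | A, C, E | D, F, A | E, G, C

F (6/3): F, A, D.
E (5/3): E, G, B.
A (5/3): A, C, E.
D (5/3): D, F, A.
E (6/3): E, G, C.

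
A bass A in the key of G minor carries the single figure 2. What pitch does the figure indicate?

Counting 1 letter step above A lands on B; in G minor, that letter is Bb.

Bb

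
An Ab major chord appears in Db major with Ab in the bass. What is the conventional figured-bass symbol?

Ab is the root of Ab major, so the chord is in root position.
A triad in root position is figured 5/3, conventionally abbreviated (no figures — root-position triad).

no figures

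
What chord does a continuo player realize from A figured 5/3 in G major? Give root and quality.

A minor

The figures 5/3 indicate a triad in root position.
In root position the bass is the root, so the root is A.
The chord tones are A, C, E, giving A minor.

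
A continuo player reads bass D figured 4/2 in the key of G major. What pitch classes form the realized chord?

D, E, G, B

The written figures 4/2 are shorthand for 6/4/2: the 6 is implied.
A second above D in this key is E.
A fourth above D in this key is G.
A sixth above D in this key is B.
Together with the bass D, this spells E minor seventh in third inversion.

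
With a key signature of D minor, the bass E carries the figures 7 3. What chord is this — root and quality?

The figures 7 3 indicate a seventh chord in root position.
In root position the bass is the root, so the root is E.
The chord tones are E, G, Bb, D, giving E half-diminished seventh.

E half-diminished seventh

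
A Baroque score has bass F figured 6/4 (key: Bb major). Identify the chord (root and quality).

The figures 6/4 indicate a triad in second inversion.
In second inversion the root lies a fourth above the bass: a fourth above F in Bb major is Bb.
The chord tones are F, Bb, D, giving Bb major.

Bb major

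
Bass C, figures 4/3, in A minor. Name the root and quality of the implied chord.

The figures 4/3 indicate a seventh chord in second inversion.
In second inversion the root lies a fourth above the bass: a fourth above C in A minor is F.
The chord tones are C, E, F, A, giving F major seventh.

F major seventh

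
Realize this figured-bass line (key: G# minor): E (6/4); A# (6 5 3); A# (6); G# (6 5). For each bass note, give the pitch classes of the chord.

E, A#, C# | A#, C#, E, F# | A#, C#, F# | G#, B, D#, E

E (6/4): E, A#, C#.
A# (6/5/3): A#, C#, E, F#.
A# (6/3): A#, C#, F#.
G# (6/5/3): G#, B, D#, E.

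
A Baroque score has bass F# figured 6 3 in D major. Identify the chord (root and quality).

D major

The figures 6 3 indicate a triad in first inversion.
In first inversion the root lies a sixth above the bass: a sixth above F# in D major is D.
The chord tones are F#, A, D, giving D major.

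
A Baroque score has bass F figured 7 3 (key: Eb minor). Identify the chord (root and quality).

F half-diminished seventh

The figures 7 3 indicate a seventh chord in root position.
In root position the bass is the root, so the root is F.
The chord tones are F, Ab, Cb, Eb, giving F half-diminished seventh.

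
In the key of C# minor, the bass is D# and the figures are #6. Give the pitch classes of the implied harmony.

The written figures #6 are shorthand for 6/3: the 3 is implied.
A third above D# in this key is F#.
A sixth above D# in this key is B, raised to B# by the sharp.
Together with the bass D#, this spells B# diminished in first inversion.

D#, F#, B#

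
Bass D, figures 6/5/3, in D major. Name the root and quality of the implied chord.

The figures 6/5/3 indicate a seventh chord in first inversion.
In first inversion the root lies a sixth above the bass: a sixth above D in D major is B.
The chord tones are D, F#, A, B, giving B minor seventh.

B minor seventh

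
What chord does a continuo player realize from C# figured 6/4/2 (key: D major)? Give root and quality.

D major seventh

The figures 6/4/2 indicate a seventh chord in third inversion.
In third inversion the root lies a second above the bass: a second above C# in D major is D.
The chord tones are C#, D, F#, A, giving D major seventh.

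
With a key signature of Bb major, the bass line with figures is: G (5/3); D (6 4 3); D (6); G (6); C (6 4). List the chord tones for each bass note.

G (5/3): G, Bb, D.
D (6/4/3): D, F, G, Bb.
D (6/3): D, F, Bb.
G (6/3): G, Bb, Eb.
C (6/4): C, F, A.

G, Bb, D | D, F, G, Bb | D, F, Bb | G, Bb, Eb | C, F, A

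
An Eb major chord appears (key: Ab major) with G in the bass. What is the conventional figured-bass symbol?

6

G is the third of Eb major, so the chord is in first inversion.
A triad in first inversion is figured 6/3, conventionally abbreviated 6.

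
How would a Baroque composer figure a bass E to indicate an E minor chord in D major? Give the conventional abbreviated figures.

no figures

E is the root of E minor, so the chord is in root position.
A triad in root position is figured 5/3, conventionally abbreviated (no figures — root-position triad).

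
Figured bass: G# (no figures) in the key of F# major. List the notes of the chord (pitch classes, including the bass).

G#, B, D#

An unfigured bass implies 5/3.
A third above G# in this key is B.
A fifth above G# in this key is D#.
Together with the bass G#, this spells G# minor in root position.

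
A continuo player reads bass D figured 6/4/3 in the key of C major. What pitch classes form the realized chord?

D, F, G, B

A third above D in this key is F.
A fourth above D in this key is G.
A sixth above D in this key is B.
Together with the bass D, this spells G dominant seventh in second inversion.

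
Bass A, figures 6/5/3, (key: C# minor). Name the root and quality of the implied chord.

F# minor seventh

The figures 6/5/3 indicate a seventh chord in first inversion.
In first inversion the root lies a sixth above the bass: a sixth above A in C# minor is F#.
The chord tones are A, C#, E, F#, giving F# minor seventh.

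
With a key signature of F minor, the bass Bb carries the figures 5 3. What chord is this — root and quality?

The figures 5 3 indicate a triad in root position.
In root position the bass is the root, so the root is Bb.
The chord tones are Bb, Db, F, giving Bb minor.

Bb minor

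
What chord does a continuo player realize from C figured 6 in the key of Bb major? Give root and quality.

The figures 6 indicate a triad in first inversion.
In first inversion the root lies a sixth above the bass: a sixth above C in Bb major is A.
The chord tones are C, Eb, A, giving A diminished.

A diminished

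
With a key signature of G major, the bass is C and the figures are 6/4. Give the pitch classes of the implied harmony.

C, F#, A

A fourth above C in this key is F#.
A sixth above C in this key is A.
Together with the bass C, this spells F# diminished in second inversion.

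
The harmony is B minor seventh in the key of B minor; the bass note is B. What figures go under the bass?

B is the root of B minor seventh, so the chord is in root position.
A seventh chord in root position is figured 7/5/3, conventionally abbreviated 7.

7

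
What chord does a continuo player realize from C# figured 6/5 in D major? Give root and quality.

The figures 6/5 indicate a seventh chord in first inversion.
In first inversion the root lies a sixth above the bass: a sixth above C# in D major is A.
The chord tones are C#, E, G, A, giving A dominant seventh.

A dominant seventh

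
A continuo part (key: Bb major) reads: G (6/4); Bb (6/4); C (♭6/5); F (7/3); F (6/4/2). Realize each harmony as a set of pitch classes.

G, C, Eb | Bb, Eb, G | C, Eb, G, Ab | F, A, C, Eb | F, G, Bb, D

G (6/4): G, C, Eb.
Bb (6/4): Bb, Eb, G.
C (b6/5/3): C, Eb, G, Ab.
F (7/5/3): F, A, C, Eb.
F (6/4/2): F, G, Bb, D.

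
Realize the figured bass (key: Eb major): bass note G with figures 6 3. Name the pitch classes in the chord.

G, Bb, Eb

A third above G in this key is Bb.
A sixth above G in this key is Eb.
Together with the bass G, this spells Eb major in first inversion.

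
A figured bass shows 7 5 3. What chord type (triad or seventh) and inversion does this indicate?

seventh chord, root position

Intervals of 7/5/3 above the bass form a seventh chord; the bass is the root, so this is root position.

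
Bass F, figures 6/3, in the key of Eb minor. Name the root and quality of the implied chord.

Db major

The figures 6/3 indicate a triad in first inversion.
In first inversion the root lies a sixth above the bass: a sixth above F in Eb minor is Db.
The chord tones are F, Ab, Db, giving Db major.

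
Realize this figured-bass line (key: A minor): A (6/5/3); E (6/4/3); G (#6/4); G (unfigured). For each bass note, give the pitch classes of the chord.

A (6/5/3): A, C, E, F.
E (6/4/3): E, G, A, C.
G (#6/4): G, C, E#.
G (5/3): G, B, D.

A, C, E, F | E, G, A, C | G, C, E# | G, B, D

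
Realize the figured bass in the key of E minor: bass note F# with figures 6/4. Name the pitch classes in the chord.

F#, B, D

A fourth above F# in this key is B.
A sixth above F# in this key is D.
Together with the bass F#, this spells B minor in second inversion.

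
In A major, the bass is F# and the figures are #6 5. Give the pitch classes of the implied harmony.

F#, A, C#, D#

The written figures #6 5 are shorthand for 6/5/3: the 3 is implied.
A third above F# in this key is A.
A fifth above F# in this key is C#.
A sixth above F# in this key is D, raised to D# by the sharp.
Together with the bass F#, this spells D# half-diminished seventh in first inversion.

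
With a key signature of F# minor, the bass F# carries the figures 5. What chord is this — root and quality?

The figures 5 indicate a triad in root position.
In root position the bass is the root, so the root is F#.
The chord tones are F#, A, C#, giving F# minor.

F# minor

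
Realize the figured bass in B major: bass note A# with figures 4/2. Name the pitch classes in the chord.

A#, B, D#, F#

The written figures 4/2 are shorthand for 6/4/2: the 6 is implied.
A second above A# in this key is B.
A fourth above A# in this key is D#.
A sixth above A# in this key is F#.
Together with the bass A#, this spells B major seventh in third inversion.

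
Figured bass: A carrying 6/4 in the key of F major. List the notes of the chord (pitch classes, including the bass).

A, D, F

A fourth above A in this key is D.
A sixth above A in this key is F.
Together with the bass A, this spells D minor in second inversion.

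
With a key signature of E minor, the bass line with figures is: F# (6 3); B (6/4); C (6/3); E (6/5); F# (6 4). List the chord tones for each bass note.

F# (6/3): F#, A, D.
B (6/4): B, E, G.
C (6/3): C, E, A.
E (6/5/3): E, G, B, C.
F# (6/4): F#, B, D.

F#, A, D | B, E, G | C, E, A | E, G, B, C | F#, B, D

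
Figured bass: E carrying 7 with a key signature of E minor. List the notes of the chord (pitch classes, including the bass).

The written figures 7 are shorthand for 7/5/3: the 5/3 are implied.
A third above E in this key is G.
A fifth above E in this key is B.
A seventh above E in this key is D.
Together with the bass E, this spells E minor seventh in root position.

E, G, B, D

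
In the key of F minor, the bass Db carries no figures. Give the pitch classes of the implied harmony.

Db, F, Ab

An unfigured bass implies 5/3.
A third above Db in this key is F.
A fifth above Db in this key is Ab.
Together with the bass Db, this spells Db major in root position.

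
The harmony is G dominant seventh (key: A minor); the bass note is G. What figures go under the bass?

7

G is the root of G dominant seventh, so the chord is in root position.
A seventh chord in root position is figured 7/5/3, conventionally abbreviated 7.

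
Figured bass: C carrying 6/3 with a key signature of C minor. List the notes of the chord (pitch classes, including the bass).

A third above C in this key is Eb.
A sixth above C in this key is Ab.
Together with the bass C, this spells Ab major in first inversion.

C, Eb, Ab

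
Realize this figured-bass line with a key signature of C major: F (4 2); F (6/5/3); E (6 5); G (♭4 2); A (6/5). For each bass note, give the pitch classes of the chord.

F, G, B, D | F, A, C, D | E, G, B, C | G, A, Cb, E | A, C, E, F

F (6/4/2): F, G, B, D.
F (6/5/3): F, A, C, D.
E (6/5/3): E, G, B, C.
G (6/b4/2): G, A, Cb, E.
A (6/5/3): A, C, E, F.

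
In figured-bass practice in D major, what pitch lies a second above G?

A

Counting 1 letter step above G lands on A; in D major, that letter is A.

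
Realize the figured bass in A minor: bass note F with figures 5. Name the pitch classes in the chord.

F, A, C

The written figures 5 are shorthand for 5/3: the 3 is implied.
A third above F in this key is A.
A fifth above F in this key is C.
Together with the bass F, this spells F major in root position.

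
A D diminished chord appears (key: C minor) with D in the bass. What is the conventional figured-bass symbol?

D is the root of D diminished, so the chord is in root position.
A triad in root position is figured 5/3, conventionally abbreviated (no figures — root-position triad).

no figures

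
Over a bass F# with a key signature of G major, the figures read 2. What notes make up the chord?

F#, G, B, D

The written figures 2 are shorthand for 6/4/2: the 6/4 are implied.
A second above F# in this key is G.
A fourth above F# in this key is B.
A sixth above F# in this key is D.
Together with the bass F#, this spells G major seventh in third inversion.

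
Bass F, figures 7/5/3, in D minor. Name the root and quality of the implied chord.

F major seventh

The figures 7/5/3 indicate a seventh chord in root position.
In root position the bass is the root, so the root is F.
The chord tones are F, A, C, E, giving F major seventh.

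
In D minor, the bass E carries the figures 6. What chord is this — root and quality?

The figures 6 indicate a triad in first inversion.
In first inversion the root lies a sixth above the bass: a sixth above E in D minor is C.
The chord tones are E, G, C, giving C major.

C major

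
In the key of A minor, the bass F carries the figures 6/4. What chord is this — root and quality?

The figures 6/4 indicate a triad in second inversion.
In second inversion the root lies a fourth above the bass: a fourth above F in A minor is B.
The chord tones are F, B, D, giving B diminished.

B diminished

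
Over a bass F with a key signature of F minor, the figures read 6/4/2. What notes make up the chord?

F, G, Bb, Db

A second above F in this key is G.
A fourth above F in this key is Bb.
A sixth above F in this key is Db.
Together with the bass F, this spells G half-diminished seventh in third inversion.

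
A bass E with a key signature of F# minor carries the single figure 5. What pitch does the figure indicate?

B

Counting 4 letter steps above E lands on B; in F# minor, that letter is B.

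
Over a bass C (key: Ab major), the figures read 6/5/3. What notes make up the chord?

C, Eb, G, Ab

A third above C in this key is Eb.
A fifth above C in this key is G.
A sixth above C in this key is Ab.
Together with the bass C, this spells Ab major seventh in first inversion.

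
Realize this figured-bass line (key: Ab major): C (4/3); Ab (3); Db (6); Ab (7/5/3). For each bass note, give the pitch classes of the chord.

C, Eb, F, Ab | Ab, C, Eb | Db, F, Bb | Ab, C, Eb, G

C (6/4/3): C, Eb, F, Ab.
Ab (5/3): Ab, C, Eb.
Db (6/3): Db, F, Bb.
Ab (7/5/3): Ab, C, Eb, G.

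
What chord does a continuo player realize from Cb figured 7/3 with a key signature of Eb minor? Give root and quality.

Cb major seventh

The figures 7/3 indicate a seventh chord in root position.
In root position the bass is the root, so the root is Cb.
The chord tones are Cb, Eb, Gb, Bb, giving Cb major seventh.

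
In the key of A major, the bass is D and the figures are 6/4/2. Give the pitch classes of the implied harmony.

A second above D in this key is E.
A fourth above D in this key is G#.
A sixth above D in this key is B.
Together with the bass D, this spells E dominant seventh in third inversion.

D, E, G#, B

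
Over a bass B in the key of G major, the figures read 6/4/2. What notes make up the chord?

A second above B in this key is C.
A fourth above B in this key is E.
A sixth above B in this key is G.
Together with the bass B, this spells C major seventh in third inversion.

B, C, E, G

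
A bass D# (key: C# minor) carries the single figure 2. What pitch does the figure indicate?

Counting 1 letter step above D# lands on E; in C# minor, that letter is E.

E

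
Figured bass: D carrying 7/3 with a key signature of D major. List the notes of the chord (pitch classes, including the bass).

The written figures 7/3 are shorthand for 7/5/3: the 5 is implied.
A third above D in this key is F#.
A fifth above D in this key is A.
A seventh above D in this key is C#.
Together with the bass D, this spells D major seventh in root position.

D, F#, A, C#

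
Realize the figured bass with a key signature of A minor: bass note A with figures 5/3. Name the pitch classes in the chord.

A third above A in this key is C.
A fifth above A in this key is E.
Together with the bass A, this spells A minor in root position.

A, C, E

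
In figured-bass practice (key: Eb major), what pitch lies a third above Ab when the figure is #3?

Counting 2 letter steps above Ab lands on C; in Eb major, that letter is C.
The #3 figure raises it a semitone, giving C#.

C#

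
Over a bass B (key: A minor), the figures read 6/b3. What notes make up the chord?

B, Db, G

A third above B in this key is D, lowered to Db by the flat.
A sixth above B in this key is G.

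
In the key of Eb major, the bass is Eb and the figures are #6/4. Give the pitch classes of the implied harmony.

Eb, Ab, C#

A fourth above Eb in this key is Ab.
A sixth above Eb in this key is C, raised to C# by the sharp.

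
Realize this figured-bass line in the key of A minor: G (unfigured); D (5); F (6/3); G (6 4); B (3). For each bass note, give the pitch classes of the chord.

G, B, D | D, F, A | F, A, D | G, C, E | B, D, F

G (5/3): G, B, D.
D (5/3): D, F, A.
F (6/3): F, A, D.
G (6/4): G, C, E.
B (5/3): B, D, F.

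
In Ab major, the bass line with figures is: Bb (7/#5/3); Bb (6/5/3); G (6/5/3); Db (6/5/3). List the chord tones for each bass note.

Bb, Db, F#, Ab | Bb, Db, F, G | G, Bb, Db, Eb | Db, F, Ab, Bb

Bb (7/#5/3): Bb, Db, F#, Ab.
Bb (6/5/3): Bb, Db, F, G.
G (6/5/3): G, Bb, Db, Eb.
Db (6/5/3): Db, F, Ab, Bb.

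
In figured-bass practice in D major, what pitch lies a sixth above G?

Counting 5 letter steps above G lands on E; in D major, that letter is E.

E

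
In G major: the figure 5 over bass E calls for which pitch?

B

Counting 4 letter steps above E lands on B; in G major, that letter is B.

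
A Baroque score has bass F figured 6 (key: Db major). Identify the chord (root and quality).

Db major

The figures 6 indicate a triad in first inversion.
In first inversion the root lies a sixth above the bass: a sixth above F in Db major is Db.
The chord tones are F, Ab, Db, giving Db major.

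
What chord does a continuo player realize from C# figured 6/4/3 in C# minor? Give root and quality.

F# minor seventh

The figures 6/4/3 indicate a seventh chord in second inversion.
In second inversion the root lies a fourth above the bass: a fourth above C# in C# minor is F#.
The chord tones are C#, E, F#, A, giving F# minor seventh.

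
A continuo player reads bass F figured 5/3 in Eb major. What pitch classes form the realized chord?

F, Ab, C

A third above F in this key is Ab.
A fifth above F in this key is C.
Together with the bass F, this spells F minor in root position.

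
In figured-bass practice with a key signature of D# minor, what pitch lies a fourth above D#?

G#

Counting 3 letter steps above D# lands on G; in D# minor, that letter is G#.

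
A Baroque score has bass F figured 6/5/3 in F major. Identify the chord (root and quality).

D minor seventh

The figures 6/5/3 indicate a seventh chord in first inversion.
In first inversion the root lies a sixth above the bass: a sixth above F in F major is D.
The chord tones are F, A, C, D, giving D minor seventh.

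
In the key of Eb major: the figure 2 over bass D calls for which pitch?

Eb

Counting 1 letter step above D lands on E; in Eb major, that letter is Eb.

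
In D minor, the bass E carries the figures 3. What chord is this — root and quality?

E diminished

The figures 3 indicate a triad in root position.
In root position the bass is the root, so the root is E.
The chord tones are E, G, Bb, giving E diminished.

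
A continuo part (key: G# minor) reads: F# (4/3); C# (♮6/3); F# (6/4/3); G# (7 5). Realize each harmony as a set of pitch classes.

F# (6/4/3): F#, A#, B, D#.
C# (♮6/3): C#, E, A.
F# (6/4/3): F#, A#, B, D#.
G# (7/5/3): G#, B, D#, F#.

F#, A#, B, D# | C#, E, A | F#, A#, B, D# | G#, B, D#, F#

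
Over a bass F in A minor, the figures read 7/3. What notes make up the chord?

The written figures 7/3 are shorthand for 7/5/3: the 5 is implied.
A third above F in this key is A.
A fifth above F in this key is C.
A seventh above F in this key is E.
Together with the bass F, this spells F major seventh in root position.

F, A, C, E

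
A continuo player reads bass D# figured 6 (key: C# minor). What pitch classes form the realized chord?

D#, F#, B

The written figures 6 are shorthand for 6/3: the 3 is implied.
A third above D# in this key is F#.
A sixth above D# in this key is B.
Together with the bass D#, this spells B major in first inversion.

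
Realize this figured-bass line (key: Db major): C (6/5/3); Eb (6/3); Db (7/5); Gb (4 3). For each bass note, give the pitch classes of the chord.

C (6/5/3): C, Eb, Gb, Ab.
Eb (6/3): Eb, Gb, C.
Db (7/5/3): Db, F, Ab, C.
Gb (6/4/3): Gb, Bb, C, Eb.

C, Eb, Gb, Ab | Eb, Gb, C | Db, F, Ab, C | Gb, Bb, C, Eb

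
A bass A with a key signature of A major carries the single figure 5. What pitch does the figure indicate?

E

Counting 4 letter steps above A lands on E; in A major, that letter is E.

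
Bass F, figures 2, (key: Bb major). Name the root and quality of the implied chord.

The figures 2 indicate a seventh chord in third inversion.
In third inversion the root lies a second above the bass: a second above F in Bb major is G.
The chord tones are F, G, Bb, D, giving G minor seventh.

G minor seventh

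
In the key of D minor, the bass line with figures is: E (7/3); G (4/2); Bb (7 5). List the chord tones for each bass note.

E (7/5/3): E, G, Bb, D.
G (6/4/2): G, A, C, E.
Bb (7/5/3): Bb, D, F, A.

E, G, Bb, D | G, A, C, E | Bb, D, F, A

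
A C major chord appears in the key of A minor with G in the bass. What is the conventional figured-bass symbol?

6/4

G is the fifth of C major, so the chord is in second inversion.
A triad in second inversion is figured 6/4, conventionally abbreviated 6/4.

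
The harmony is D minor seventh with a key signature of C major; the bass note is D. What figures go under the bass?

D is the root of D minor seventh, so the chord is in root position.
A seventh chord in root position is figured 7/5/3, conventionally abbreviated 7.

7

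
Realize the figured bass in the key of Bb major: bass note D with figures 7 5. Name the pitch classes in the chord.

D, F, A, C

The written figures 7 5 are shorthand for 7/5/3: the 3 is implied.
A third above D in this key is F.
A fifth above D in this key is A.
A seventh above D in this key is C.
Together with the bass D, this spells D minor seventh in root position.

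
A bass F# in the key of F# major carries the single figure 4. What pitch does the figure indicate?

B

Counting 3 letter steps above F# lands on B; in F# major, that letter is B.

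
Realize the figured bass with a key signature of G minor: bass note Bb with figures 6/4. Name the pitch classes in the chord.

A fourth above Bb in this key is Eb.
A sixth above Bb in this key is G.
Together with the bass Bb, this spells Eb major in second inversion.

Bb, Eb, G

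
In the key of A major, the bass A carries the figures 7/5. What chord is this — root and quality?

The figures 7/5 indicate a seventh chord in root position.
In root position the bass is the root, so the root is A.
The chord tones are A, C#, E, G#, giving A major seventh.

A major seventh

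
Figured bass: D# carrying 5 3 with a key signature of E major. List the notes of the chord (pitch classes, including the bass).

A third above D# in this key is F#.
A fifth above D# in this key is A.
Together with the bass D#, this spells D# diminished in root position.

D#, F#, A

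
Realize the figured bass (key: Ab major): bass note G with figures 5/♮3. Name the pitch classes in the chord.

G, B, Db

A third above G in this key is Bb, made natural (B) by the ♮ figure.
A fifth above G in this key is Db.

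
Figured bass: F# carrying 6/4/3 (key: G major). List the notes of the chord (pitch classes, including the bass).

F#, A, B, D

A third above F# in this key is A.
A fourth above F# in this key is B.
A sixth above F# in this key is D.
Together with the bass F#, this spells B minor seventh in second inversion.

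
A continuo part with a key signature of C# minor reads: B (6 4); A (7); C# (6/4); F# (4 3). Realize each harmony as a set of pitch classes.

B (6/4): B, E, G#.
A (7/5/3): A, C#, E, G#.
C# (6/4): C#, F#, A.
F# (6/4/3): F#, A, B, D#.

B, E, G# | A, C#, E, G# | C#, F#, A | F#, A, B, D#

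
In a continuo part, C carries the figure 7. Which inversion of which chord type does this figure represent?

seventh chord, root position

7 is shorthand for 7/5/3.
Intervals of 7/5/3 above the bass form a seventh chord; the bass is the root, so this is root position.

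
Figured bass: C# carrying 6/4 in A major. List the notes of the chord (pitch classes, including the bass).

A fourth above C# in this key is F#.
A sixth above C# in this key is A.
Together with the bass C#, this spells F# minor in second inversion.

C#, F#, A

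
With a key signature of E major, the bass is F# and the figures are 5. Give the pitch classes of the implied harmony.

F#, A, C#

The written figures 5 are shorthand for 5/3: the 3 is implied.
A third above F# in this key is A.
A fifth above F# in this key is C#.
Together with the bass F#, this spells F# minor in root position.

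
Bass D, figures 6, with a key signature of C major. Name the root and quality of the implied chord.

B diminished

The figures 6 indicate a triad in first inversion.
In first inversion the root lies a sixth above the bass: a sixth above D in C major is B.
The chord tones are D, F, B, giving B diminished.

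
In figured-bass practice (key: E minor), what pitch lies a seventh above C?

B

Counting 6 letter steps above C lands on B; in E minor, that letter is B.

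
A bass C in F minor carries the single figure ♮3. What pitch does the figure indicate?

Counting 2 letter steps above C lands on E; in F minor, that letter is Eb.
The ♮3 figure makes it natural, giving E.

E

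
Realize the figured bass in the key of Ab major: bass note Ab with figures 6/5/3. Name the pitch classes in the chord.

A third above Ab in this key is C.
A fifth above Ab in this key is Eb.
A sixth above Ab in this key is F.
Together with the bass Ab, this spells F minor seventh in first inversion.

Ab, C, Eb, F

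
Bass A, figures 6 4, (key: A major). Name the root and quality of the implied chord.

D major

The figures 6 4 indicate a triad in second inversion.
In second inversion the root lies a fourth above the bass: a fourth above A in A major is D.
The chord tones are A, D, F#, giving D major.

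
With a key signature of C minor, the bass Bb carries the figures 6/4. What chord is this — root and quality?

Eb major

The figures 6/4 indicate a triad in second inversion.
In second inversion the root lies a fourth above the bass: a fourth above Bb in C minor is Eb.
The chord tones are Bb, Eb, G, giving Eb major.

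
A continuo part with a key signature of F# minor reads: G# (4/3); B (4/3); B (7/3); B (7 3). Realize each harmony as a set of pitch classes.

G#, B, C#, E | B, D, E, G# | B, D, F#, A | B, D, F#, A

G# (6/4/3): G#, B, C#, E.
B (6/4/3): B, D, E, G#.
B (7/5/3): B, D, F#, A.
B (7/5/3): B, D, F#, A.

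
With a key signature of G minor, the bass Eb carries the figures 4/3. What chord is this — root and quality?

A half-diminished seventh

The figures 4/3 indicate a seventh chord in second inversion.
In second inversion the root lies a fourth above the bass: a fourth above Eb in G minor is A.
The chord tones are Eb, G, A, C, giving A half-diminished seventh.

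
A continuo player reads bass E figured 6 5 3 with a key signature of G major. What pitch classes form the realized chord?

E, G, B, C

A third above E in this key is G.
A fifth above E in this key is B.
A sixth above E in this key is C.
Together with the bass E, this spells C major seventh in first inversion.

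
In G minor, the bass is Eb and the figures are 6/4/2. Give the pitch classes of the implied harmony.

Eb, F, A, C

A second above Eb in this key is F.
A fourth above Eb in this key is A.
A sixth above Eb in this key is C.
Together with the bass Eb, this spells F dominant seventh in third inversion.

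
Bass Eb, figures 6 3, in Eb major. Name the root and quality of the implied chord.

The figures 6 3 indicate a triad in first inversion.
In first inversion the root lies a sixth above the bass: a sixth above Eb in Eb major is C.
The chord tones are Eb, G, C, giving C minor.

C minor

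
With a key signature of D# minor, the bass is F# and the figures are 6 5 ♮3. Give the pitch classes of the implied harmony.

A third above F# in this key is A#, made natural (A) by the ♮ figure.
A fifth above F# in this key is C#.
A sixth above F# in this key is D#.
Together with the bass F#, this spells D# half-diminished seventh in first inversion.

F#, A, C#, D#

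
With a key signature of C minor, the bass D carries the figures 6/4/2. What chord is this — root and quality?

Eb major seventh

The figures 6/4/2 indicate a seventh chord in third inversion.
In third inversion the root lies a second above the bass: a second above D in C minor is Eb.
The chord tones are D, Eb, G, Bb, giving Eb major seventh.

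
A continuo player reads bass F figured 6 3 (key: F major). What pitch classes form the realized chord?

F, A, D

A third above F in this key is A.
A sixth above F in this key is D.
Together with the bass F, this spells D minor in first inversion.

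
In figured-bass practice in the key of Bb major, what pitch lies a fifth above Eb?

Bb

Counting 4 letter steps above Eb lands on B; in Bb major, that letter is Bb.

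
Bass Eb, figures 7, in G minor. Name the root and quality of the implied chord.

The figures 7 indicate a seventh chord in root position.
In root position the bass is the root, so the root is Eb.
The chord tones are Eb, G, Bb, D, giving Eb major seventh.

Eb major seventh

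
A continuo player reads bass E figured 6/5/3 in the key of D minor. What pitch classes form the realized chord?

E, G, Bb, C

A third above E in this key is G.
A fifth above E in this key is Bb.
A sixth above E in this key is C.
Together with the bass E, this spells C dominant seventh in first inversion.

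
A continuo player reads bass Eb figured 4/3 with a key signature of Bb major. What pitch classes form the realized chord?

The written figures 4/3 are shorthand for 6/4/3: the 6 is implied.
A third above Eb in this key is G.
A fourth above Eb in this key is A.
A sixth above Eb in this key is C.
Together with the bass Eb, this spells A half-diminished seventh in second inversion.

Eb, G, A, C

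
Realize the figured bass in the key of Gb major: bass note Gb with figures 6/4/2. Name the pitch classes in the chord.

A second above Gb in this key is Ab.
A fourth above Gb in this key is Cb.
A sixth above Gb in this key is Eb.
Together with the bass Gb, this spells Ab minor seventh in third inversion.

Gb, Ab, Cb, Eb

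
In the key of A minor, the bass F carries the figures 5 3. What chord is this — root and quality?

F major

The figures 5 3 indicate a triad in root position.
In root position the bass is the root, so the root is F.
The chord tones are F, A, C, giving F major.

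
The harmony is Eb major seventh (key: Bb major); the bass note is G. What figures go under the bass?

G is the third of Eb major seventh, so the chord is in first inversion.
A seventh chord in first inversion is figured 6/5/3, conventionally abbreviated 6/5.

6/5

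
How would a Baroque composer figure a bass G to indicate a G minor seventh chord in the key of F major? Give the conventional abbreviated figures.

7

G is the root of G minor seventh, so the chord is in root position.
A seventh chord in root position is figured 7/5/3, conventionally abbreviated 7.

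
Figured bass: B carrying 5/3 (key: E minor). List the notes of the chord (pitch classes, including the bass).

A third above B in this key is D.
A fifth above B in this key is F#.
Together with the bass B, this spells B minor in root position.

B, D, F#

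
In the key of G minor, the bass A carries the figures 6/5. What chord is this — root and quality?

The figures 6/5 indicate a seventh chord in first inversion.
In first inversion the root lies a sixth above the bass: a sixth above A in G minor is F.
The chord tones are A, C, Eb, F, giving F dominant seventh.

F dominant seventh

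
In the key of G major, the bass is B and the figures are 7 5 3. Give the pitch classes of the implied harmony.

B, D, F#, A

A third above B in this key is D.
A fifth above B in this key is F#.
A seventh above B in this key is A.
Together with the bass B, this spells B minor seventh in root position.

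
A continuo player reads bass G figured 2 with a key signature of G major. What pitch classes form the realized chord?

The written figures 2 are shorthand for 6/4/2: the 6/4 are implied.
A second above G in this key is A.
A fourth above G in this key is C.
A sixth above G in this key is E.
Together with the bass G, this spells A minor seventh in third inversion.

G, A, C, E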